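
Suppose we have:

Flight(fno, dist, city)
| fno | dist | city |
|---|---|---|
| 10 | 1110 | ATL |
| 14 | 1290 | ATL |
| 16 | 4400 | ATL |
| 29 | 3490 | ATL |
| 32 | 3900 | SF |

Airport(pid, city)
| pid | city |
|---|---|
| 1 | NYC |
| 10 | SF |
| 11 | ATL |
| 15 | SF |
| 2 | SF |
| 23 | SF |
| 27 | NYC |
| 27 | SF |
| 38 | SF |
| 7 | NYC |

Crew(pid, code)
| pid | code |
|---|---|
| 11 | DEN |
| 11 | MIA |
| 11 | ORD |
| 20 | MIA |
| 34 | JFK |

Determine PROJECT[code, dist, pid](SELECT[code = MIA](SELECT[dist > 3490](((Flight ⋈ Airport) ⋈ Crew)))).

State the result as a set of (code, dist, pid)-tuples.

{(MIA, 4400, 11)}

Flight ⋈ Airport (natural join on city): {(10, 1110, ATL, 11), (14, 1290, ATL, 11), (16, 4400, ATL, 11), (29, 3490, ATL, 11), (32, 3900, SF, 10), (32, 3900, SF, 15), (32, 3900, SF, 2), (32, 3900, SF, 23), (32, 3900, SF, 27), (32, 3900, SF, 38)}
(Flight ⋈ Airport) ⋈ Crew (natural join on pid): {(10, 1110, ATL, 11, DEN), (10, 1110, ATL, 11, MIA), (10, 1110, ATL, 11, ORD), (14, 1290, ATL, 11, DEN), (14, 1290, ATL, 11, MIA), (14, 1290, ATL, 11, ORD), (16, 4400, ATL, 11, DEN), (16, 4400, ATL, 11, MIA), (16, 4400, ATL, 11, ORD), (29, 3490, ATL, 11, DEN), (29, 3490, ATL, 11, MIA), (29, 3490, ATL, 11, ORD)}
Apply σ_{dist > 3490}; surviving tuples: {(16, 4400, ATL, 11, DEN), (16, 4400, ATL, 11, MIA), (16, 4400, ATL, 11, ORD)}
Apply σ_{code = MIA}; surviving tuples: {(16, 4400, ATL, 11, MIA)}
Keep only column(s) code, dist, pid: {(MIA, 4400, 11)}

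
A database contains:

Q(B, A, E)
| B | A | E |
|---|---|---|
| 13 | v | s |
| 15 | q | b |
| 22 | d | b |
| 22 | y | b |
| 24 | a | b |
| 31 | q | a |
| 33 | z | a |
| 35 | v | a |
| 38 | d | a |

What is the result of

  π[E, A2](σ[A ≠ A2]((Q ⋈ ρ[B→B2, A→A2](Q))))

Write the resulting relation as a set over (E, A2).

{(a, d), (a, q), (a, v), (a, z), (b, a), (b, d), (b, q), (b, y)}

ρ[B→B2, A→A2]: schema becomes (B2, A2, E); tuples unchanged.
Natural join on E: {(13, v, s, 13, v), (15, q, b, 15, q), (15, q, b, 22, d), (15, q, b, 22, y), (15, q, b, 24, a), (22, d, b, 15, q), (22, d, b, 22, d), (22, d, b, 22, y), (22, d, b, 24, a), (22, y, b, 15, q), (22, y, b, 22, d), (22, y, b, 22, y), (22, y, b, 24, a), (24, a, b, 15, q), (24, a, b, 22, d), (24, a, b, 22, y), (24, a, b, 24, a), (31, q, a, 31, q), (31, q, a, 33, z), (31, q, a, 35, v), (31, q, a, 38, d), (33, z, a, 31, q), (33, z, a, 33, z), (33, z, a, 35, v), (33, z, a, 38, d), (35, v, a, 31, q), (35, v, a, 33, z), (35, v, a, 35, v), (35, v, a, 38, d), (38, d, a, 31, q), (38, d, a, 33, z), (38, d, a, 35, v), (38, d, a, 38, d)}
σ[A ≠ A2]: keep tuples satisfying A ≠ A2 → {(15, q, b, 22, d), (15, q, b, 22, y), (15, q, b, 24, a), (22, d, b, 15, q), (22, d, b, 22, y), (22, d, b, 24, a), (22, y, b, 15, q), (22, y, b, 22, d), (22, y, b, 24, a), (24, a, b, 15, q), (24, a, b, 22, d), (24, a, b, 22, y), (31, q, a, 33, z), (31, q, a, 35, v), (31, q, a, 38, d), (33, z, a, 31, q), (33, z, a, 35, v), (33, z, a, 38, d), (35, v, a, 31, q), (35, v, a, 33, z), (35, v, a, 38, d), (38, d, a, 31, q), (38, d, a, 33, z), (38, d, a, 35, v)}
Keep only column(s) E, A2 (16 duplicate(s) eliminated): {(a, d), (a, q), (a, v), (a, z), (b, a), (b, d), (b, q), (b, y)}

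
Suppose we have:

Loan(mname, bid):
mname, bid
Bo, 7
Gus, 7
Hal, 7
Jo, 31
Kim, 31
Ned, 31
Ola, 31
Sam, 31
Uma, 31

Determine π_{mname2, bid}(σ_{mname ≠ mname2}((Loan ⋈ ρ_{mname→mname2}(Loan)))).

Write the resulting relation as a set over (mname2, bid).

{(Bo, 7), (Gus, 7), (Hal, 7), (Jo, 31), (Kim, 31), (Ned, 31), (Ola, 31), (Sam, 31), (Uma, 31)}

ρ[mname→mname2]: schema becomes (mname2, bid); tuples unchanged.
Natural join on bid: {(Bo, 7, Bo), (Bo, 7, Gus), (Bo, 7, Hal), (Gus, 7, Bo), (Gus, 7, Gus), (Gus, 7, Hal), (Hal, 7, Bo), (Hal, 7, Gus), (Hal, 7, Hal), (Jo, 31, Jo), (Jo, 31, Kim), (Jo, 31, Ned), (Jo, 31, Ola), (Jo, 31, Sam), (Jo, 31, Uma), (Kim, 31, Jo), (Kim, 31, Kim), (Kim, 31, Ned), (Kim, 31, Ola), (Kim, 31, Sam), (Kim, 31, Uma), (Ned, 31, Jo), (Ned, 31, Kim), (Ned, 31, Ned), (Ned, 31, Ola), (Ned, 31, Sam), (Ned, 31, Uma), (Ola, 31, Jo), (Ola, 31, Kim), (Ola, 31, Ned), (Ola, 31, Ola), (Ola, 31, Sam), (Ola, 31, Uma), (Sam, 31, Jo), (Sam, 31, Kim), (Sam, 31, Ned), (Sam, 31, Ola), (Sam, 31, Sam), (Sam, 31, Uma), (Uma, 31, Jo), (Uma, 31, Kim), (Uma, 31, Ned), (Uma, 31, Ola), (Uma, 31, Sam), (Uma, 31, Uma)}
σ[mname ≠ mname2]: keep tuples satisfying mname ≠ mname2 → {(Bo, 7, Gus), (Bo, 7, Hal), (Gus, 7, Bo), (Gus, 7, Hal), (Hal, 7, Bo), (Hal, 7, Gus), (Jo, 31, Kim), (Jo, 31, Ned), (Jo, 31, Ola), (Jo, 31, Sam), (Jo, 31, Uma), (Kim, 31, Jo), (Kim, 31, Ned), (Kim, 31, Ola), (Kim, 31, Sam), (Kim, 31, Uma), (Ned, 31, Jo), (Ned, 31, Kim), (Ned, 31, Ola), (Ned, 31, Sam), (Ned, 31, Uma), (Ola, 31, Jo), (Ola, 31, Kim), (Ola, 31, Ned), (Ola, 31, Sam), (Ola, 31, Uma), (Sam, 31, Jo), (Sam, 31, Kim), (Sam, 31, Ned), (Sam, 31, Ola), (Sam, 31, Uma), (Uma, 31, Jo), (Uma, 31, Kim), (Uma, 31, Ned), (Uma, 31, Ola), (Uma, 31, Sam)}
Projecting to mname2, bid (27 duplicate(s) eliminated): {(Bo, 7), (Gus, 7), (Hal, 7), (Jo, 31), (Kim, 31), (Ned, 31), (Ola, 31), (Sam, 31), (Uma, 31)}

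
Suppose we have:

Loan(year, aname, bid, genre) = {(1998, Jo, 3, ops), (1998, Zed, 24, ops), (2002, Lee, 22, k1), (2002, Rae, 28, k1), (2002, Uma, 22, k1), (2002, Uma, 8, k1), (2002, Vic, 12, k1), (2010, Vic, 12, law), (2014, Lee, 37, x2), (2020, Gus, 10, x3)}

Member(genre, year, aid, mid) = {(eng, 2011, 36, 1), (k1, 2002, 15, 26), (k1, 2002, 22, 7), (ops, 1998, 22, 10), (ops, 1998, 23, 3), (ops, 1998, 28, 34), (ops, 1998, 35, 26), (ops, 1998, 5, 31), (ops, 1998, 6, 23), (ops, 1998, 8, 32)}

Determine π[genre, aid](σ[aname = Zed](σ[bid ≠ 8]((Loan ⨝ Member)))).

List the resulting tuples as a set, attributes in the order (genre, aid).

{(ops, 22), (ops, 23), (ops, 28), (ops, 35), (ops, 5), (ops, 6), (ops, 8)}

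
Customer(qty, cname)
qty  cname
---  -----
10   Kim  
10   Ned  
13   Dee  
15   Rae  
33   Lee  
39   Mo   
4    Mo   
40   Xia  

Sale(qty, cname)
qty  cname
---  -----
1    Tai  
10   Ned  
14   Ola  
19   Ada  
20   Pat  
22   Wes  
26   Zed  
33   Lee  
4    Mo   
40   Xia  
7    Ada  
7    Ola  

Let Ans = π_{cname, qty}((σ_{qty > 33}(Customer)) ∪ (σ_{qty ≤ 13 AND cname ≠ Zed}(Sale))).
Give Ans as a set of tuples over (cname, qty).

{(Ada, 7), (Mo, 39), (Mo, 4), (Ned, 10), (Ola, 7), (Tai, 1), (Xia, 40)}

Filtering on qty > 33 leaves {(39, Mo), (40, Xia)}.
Filtering on qty ≤ 13 AND cname ≠ Zed leaves {(1, Tai), (10, Ned), (4, Mo), (7, Ada), (7, Ola)}.
Set union of the two operands is {(1, Tai), (10, Ned), (39, Mo), (4, Mo), (40, Xia), (7, Ada), (7, Ola)}.
π_{cname, qty} gives {(Ada, 7), (Mo, 39), (Mo, 4), (Ned, 10), (Ola, 7), (Tai, 1), (Xia, 40)}.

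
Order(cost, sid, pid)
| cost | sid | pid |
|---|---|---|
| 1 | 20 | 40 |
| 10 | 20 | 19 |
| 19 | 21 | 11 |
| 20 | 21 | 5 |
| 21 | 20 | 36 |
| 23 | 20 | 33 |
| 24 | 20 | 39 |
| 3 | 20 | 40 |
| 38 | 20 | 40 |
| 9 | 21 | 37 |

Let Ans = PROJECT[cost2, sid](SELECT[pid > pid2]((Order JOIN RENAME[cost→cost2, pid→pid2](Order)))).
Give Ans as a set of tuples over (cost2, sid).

ρ[cost→cost2, pid→pid2]: schema becomes (cost2, sid, pid2); tuples unchanged.
Natural join on sid: {(1, 20, 40, 1, 40), (1, 20, 40, 10, 19), (1, 20, 40, 21, 36), (1, 20, 40, 23, 33), (1, 20, 40, 24, 39), (1, 20, 40, 3, 40), (1, 20, 40, 38, 40), (10, 20, 19, 1, 40), (10, 20, 19, 10, 19), (10, 20, 19, 21, 36), (10, 20, 19, 23, 33), (10, 20, 19, 24, 39), (10, 20, 19, 3, 40), (10, 20, 19, 38, 40), (19, 21, 11, 19, 11), (19, 21, 11, 20, 5), (19, 21, 11, 9, 37), (20, 21, 5, 19, 11), (20, 21, 5, 20, 5), (20, 21, 5, 9, 37), (21, 20, 36, 1, 40), (21, 20, 36, 10, 19), (21, 20, 36, 21, 36), (21, 20, 36, 23, 33), (21, 20, 36, 24, 39), (21, 20, 36, 3, 40), (21, 20, 36, 38, 40), (23, 20, 33, 1, 40), (23, 20, 33, 10, 19), (23, 20, 33, 21, 36), (23, 20, 33, 23, 33), (23, 20, 33, 24, 39), (23, 20, 33, 3, 40), (23, 20, 33, 38, 40), (24, 20, 39, 1, 40), (24, 20, 39, 10, 19), (24, 20, 39, 21, 36), (24, 20, 39, 23, 33), (24, 20, 39, 24, 39), (24, 20, 39, 3, 40), (24, 20, 39, 38, 40), (3, 20, 40, 1, 40), (3, 20, 40, 10, 19), (3, 20, 40, 21, 36), (3, 20, 40, 23, 33), (3, 20, 40, 24, 39), (3, 20, 40, 3, 40), (3, 20, 40, 38, 40), (38, 20, 40, 1, 40), (38, 20, 40, 10, 19), (38, 20, 40, 21, 36), (38, 20, 40, 23, 33), (38, 20, 40, 24, 39), (38, 20, 40, 3, 40), (38, 20, 40, 38, 40), (9, 21, 37, 19, 11), (9, 21, 37, 20, 5), (9, 21, 37, 9, 37)}
Filtering on pid > pid2 leaves {(1, 20, 40, 10, 19), (1, 20, 40, 21, 36), (1, 20, 40, 23, 33), (1, 20, 40, 24, 39), (19, 21, 11, 20, 5), (21, 20, 36, 10, 19), (21, 20, 36, 23, 33), (23, 20, 33, 10, 19), (24, 20, 39, 10, 19), (24, 20, 39, 21, 36), (24, 20, 39, 23, 33), (3, 20, 40, 10, 19), (3, 20, 40, 21, 36), (3, 20, 40, 23, 33), (3, 20, 40, 24, 39), (38, 20, 40, 10, 19), (38, 20, 40, 21, 36), (38, 20, 40, 23, 33), (38, 20, 40, 24, 39), (9, 21, 37, 19, 11), (9, 21, 37, 20, 5)}.
π[cost2, sid]: project onto (cost2, sid) (15 duplicate(s) eliminated) → {(10, 20), (19, 21), (20, 21), (21, 20), (23, 20), (24, 20)}

{(10, 20), (19, 21), (20, 21), (21, 20), (23, 20), (24, 20)}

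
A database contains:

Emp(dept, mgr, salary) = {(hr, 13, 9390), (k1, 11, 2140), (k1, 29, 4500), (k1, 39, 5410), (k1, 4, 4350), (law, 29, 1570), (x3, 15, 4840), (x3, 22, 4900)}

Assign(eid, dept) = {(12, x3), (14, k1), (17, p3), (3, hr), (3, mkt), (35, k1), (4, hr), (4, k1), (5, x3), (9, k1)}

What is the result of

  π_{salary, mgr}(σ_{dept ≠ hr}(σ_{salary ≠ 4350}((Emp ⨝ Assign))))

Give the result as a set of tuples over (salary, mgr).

{(2140, 11), (4500, 29), (4840, 15), (4900, 22), (5410, 39)}

Joining Emp and Assign on dept yields {(hr, 13, 9390, 3), (hr, 13, 9390, 4), (k1, 11, 2140, 14), (k1, 11, 2140, 35), (k1, 11, 2140, 4), (k1, 11, 2140, 9), (k1, 29, 4500, 14), (k1, 29, 4500, 35), (k1, 29, 4500, 4), (k1, 29, 4500, 9), (k1, 39, 5410, 14), (k1, 39, 5410, 35), (k1, 39, 5410, 4), (k1, 39, 5410, 9), (k1, 4, 4350, 14), (k1, 4, 4350, 35), (k1, 4, 4350, 4), (k1, 4, 4350, 9), (x3, 15, 4840, 12), (x3, 15, 4840, 5), (x3, 22, 4900, 12), (x3, 22, 4900, 5)}.
Selection salary ≠ 4350: {(hr, 13, 9390, 3), (hr, 13, 9390, 4), (k1, 11, 2140, 14), (k1, 11, 2140, 35), (k1, 11, 2140, 4), (k1, 11, 2140, 9), (k1, 29, 4500, 14), (k1, 29, 4500, 35), (k1, 29, 4500, 4), (k1, 29, 4500, 9), (k1, 39, 5410, 14), (k1, 39, 5410, 35), (k1, 39, 5410, 4), (k1, 39, 5410, 9), (x3, 15, 4840, 12), (x3, 15, 4840, 5), (x3, 22, 4900, 12), (x3, 22, 4900, 5)}
Selection dept ≠ hr: {(k1, 11, 2140, 14), (k1, 11, 2140, 35), (k1, 11, 2140, 4), (k1, 11, 2140, 9), (k1, 29, 4500, 14), (k1, 29, 4500, 35), (k1, 29, 4500, 4), (k1, 29, 4500, 9), (k1, 39, 5410, 14), (k1, 39, 5410, 35), (k1, 39, 5410, 4), (k1, 39, 5410, 9), (x3, 15, 4840, 12), (x3, 15, 4840, 5), (x3, 22, 4900, 12), (x3, 22, 4900, 5)}
π[salary, mgr]: project onto (salary, mgr) (11 duplicate(s) eliminated) → {(2140, 11), (4500, 29), (4840, 15), (4900, 22), (5410, 39)}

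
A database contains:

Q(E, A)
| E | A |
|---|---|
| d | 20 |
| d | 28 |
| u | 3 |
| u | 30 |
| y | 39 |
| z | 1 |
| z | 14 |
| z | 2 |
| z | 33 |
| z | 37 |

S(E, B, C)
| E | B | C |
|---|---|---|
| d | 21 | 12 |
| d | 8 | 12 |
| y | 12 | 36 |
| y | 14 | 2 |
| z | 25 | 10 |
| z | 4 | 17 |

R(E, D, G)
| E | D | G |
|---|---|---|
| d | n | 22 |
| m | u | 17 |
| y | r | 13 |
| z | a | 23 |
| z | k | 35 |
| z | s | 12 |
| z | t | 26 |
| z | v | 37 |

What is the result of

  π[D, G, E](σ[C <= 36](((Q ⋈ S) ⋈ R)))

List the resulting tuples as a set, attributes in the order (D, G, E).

Natural join on E: {(d, 20, 21, 12), (d, 20, 8, 12), (d, 28, 21, 12), (d, 28, 8, 12), (y, 39, 12, 36), (y, 39, 14, 2), (z, 1, 25, 10), (z, 1, 4, 17), (z, 14, 25, 10), (z, 14, 4, 17), (z, 2, 25, 10), (z, 2, 4, 17), (z, 33, 25, 10), (z, 33, 4, 17), (z, 37, 25, 10), (z, 37, 4, 17)}
Natural join on E: {(d, 20, 21, 12, n, 22), (d, 20, 8, 12, n, 22), (d, 28, 21, 12, n, 22), (d, 28, 8, 12, n, 22), (y, 39, 12, 36, r, 13), (y, 39, 14, 2, r, 13), (z, 1, 25, 10, a, 23), (z, 1, 25, 10, k, 35), (z, 1, 25, 10, s, 12), (z, 1, 25, 10, t, 26), (z, 1, 25, 10, v, 37), (z, 1, 4, 17, a, 23), (z, 1, 4, 17, k, 35), (z, 1, 4, 17, s, 12), (z, 1, 4, 17, t, 26), (z, 1, 4, 17, v, 37), (z, 14, 25, 10, a, 23), (z, 14, 25, 10, k, 35), (z, 14, 25, 10, s, 12), (z, 14, 25, 10, t, 26), (z, 14, 25, 10, v, 37), (z, 14, 4, 17, a, 23), (z, 14, 4, 17, k, 35), (z, 14, 4, 17, s, 12), (z, 14, 4, 17, t, 26), (z, 14, 4, 17, v, 37), (z, 2, 25, 10, a, 23), (z, 2, 25, 10, k, 35), (z, 2, 25, 10, s, 12), (z, 2, 25, 10, t, 26), (z, 2, 25, 10, v, 37), (z, 2, 4, 17, a, 23), (z, 2, 4, 17, k, 35), (z, 2, 4, 17, s, 12), (z, 2, 4, 17, t, 26), (z, 2, 4, 17, v, 37), (z, 33, 25, 10, a, 23), (z, 33, 25, 10, k, 35), (z, 33, 25, 10, s, 12), (z, 33, 25, 10, t, 26), (z, 33, 25, 10, v, 37), (z, 33, 4, 17, a, 23), (z, 33, 4, 17, k, 35), (z, 33, 4, 17, s, 12), (z, 33, 4, 17, t, 26), (z, 33, 4, 17, v, 37), (z, 37, 25, 10, a, 23), (z, 37, 25, 10, k, 35), (z, 37, 25, 10, s, 12), (z, 37, 25, 10, t, 26), (z, 37, 25, 10, v, 37), (z, 37, 4, 17, a, 23), (z, 37, 4, 17, k, 35), (z, 37, 4, 17, s, 12), (z, 37, 4, 17, t, 26), (z, 37, 4, 17, v, 37)}
Selection C <= 36: {(d, 20, 21, 12, n, 22), (d, 20, 8, 12, n, 22), (d, 28, 21, 12, n, 22), (d, 28, 8, 12, n, 22), (y, 39, 12, 36, r, 13), (y, 39, 14, 2, r, 13), (z, 1, 25, 10, a, 23), (z, 1, 25, 10, k, 35), (z, 1, 25, 10, s, 12), (z, 1, 25, 10, t, 26), (z, 1, 25, 10, v, 37), (z, 1, 4, 17, a, 23), (z, 1, 4, 17, k, 35), (z, 1, 4, 17, s, 12), (z, 1, 4, 17, t, 26), (z, 1, 4, 17, v, 37), (z, 14, 25, 10, a, 23), (z, 14, 25, 10, k, 35), (z, 14, 25, 10, s, 12), (z, 14, 25, 10, t, 26), (z, 14, 25, 10, v, 37), (z, 14, 4, 17, a, 23), (z, 14, 4, 17, k, 35), (z, 14, 4, 17, s, 12), (z, 14, 4, 17, t, 26), (z, 14, 4, 17, v, 37), (z, 2, 25, 10, a, 23), (z, 2, 25, 10, k, 35), (z, 2, 25, 10, s, 12), (z, 2, 25, 10, t, 26), (z, 2, 25, 10, v, 37), (z, 2, 4, 17, a, 23), (z, 2, 4, 17, k, 35), (z, 2, 4, 17, s, 12), (z, 2, 4, 17, t, 26), (z, 2, 4, 17, v, 37), (z, 33, 25, 10, a, 23), (z, 33, 25, 10, k, 35), (z, 33, 25, 10, s, 12), (z, 33, 25, 10, t, 26), (z, 33, 25, 10, v, 37), (z, 33, 4, 17, a, 23), (z, 33, 4, 17, k, 35), (z, 33, 4, 17, s, 12), (z, 33, 4, 17, t, 26), (z, 33, 4, 17, v, 37), (z, 37, 25, 10, a, 23), (z, 37, 25, 10, k, 35), (z, 37, 25, 10, s, 12), (z, 37, 25, 10, t, 26), (z, 37, 25, 10, v, 37), (z, 37, 4, 17, a, 23), (z, 37, 4, 17, k, 35), (z, 37, 4, 17, s, 12), (z, 37, 4, 17, t, 26), (z, 37, 4, 17, v, 37)}
π[D, G, E]: project onto (D, G, E) (49 duplicate(s) eliminated) → {(a, 23, z), (k, 35, z), (n, 22, d), (r, 13, y), (s, 12, z), (t, 26, z), (v, 37, z)}

{(a, 23, z), (k, 35, z), (n, 22, d), (r, 13, y), (s, 12, z), (t, 26, z), (v, 37, z)}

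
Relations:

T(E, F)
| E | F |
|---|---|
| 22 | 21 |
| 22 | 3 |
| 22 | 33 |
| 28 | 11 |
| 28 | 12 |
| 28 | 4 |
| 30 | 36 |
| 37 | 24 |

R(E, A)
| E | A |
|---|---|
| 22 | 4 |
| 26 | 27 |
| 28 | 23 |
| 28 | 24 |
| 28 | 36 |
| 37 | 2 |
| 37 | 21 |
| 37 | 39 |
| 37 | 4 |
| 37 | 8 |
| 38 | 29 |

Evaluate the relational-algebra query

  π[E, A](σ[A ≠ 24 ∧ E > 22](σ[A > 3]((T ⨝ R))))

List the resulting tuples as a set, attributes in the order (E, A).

{(28, 23), (28, 36), (37, 21), (37, 39), (37, 4), (37, 8)}

T ⋈ R (natural join on E): {(22, 21, 4), (22, 3, 4), (22, 33, 4), (28, 11, 23), (28, 11, 24), (28, 11, 36), (28, 12, 23), (28, 12, 24), (28, 12, 36), (28, 4, 23), (28, 4, 24), (28, 4, 36), (37, 24, 2), (37, 24, 21), (37, 24, 39), (37, 24, 4), (37, 24, 8)}
σ[A > 3]: keep tuples satisfying A > 3 → {(22, 21, 4), (22, 3, 4), (22, 33, 4), (28, 11, 23), (28, 11, 24), (28, 11, 36), (28, 12, 23), (28, 12, 24), (28, 12, 36), (28, 4, 23), (28, 4, 24), (28, 4, 36), (37, 24, 21), (37, 24, 39), (37, 24, 4), (37, 24, 8)}
σ[A ≠ 24 ∧ E > 22]: keep tuples satisfying A ≠ 24 ∧ E > 22 → {(28, 11, 23), (28, 11, 36), (28, 12, 23), (28, 12, 36), (28, 4, 23), (28, 4, 36), (37, 24, 21), (37, 24, 39), (37, 24, 4), (37, 24, 8)}
π_{E, A} gives {(28, 23), (28, 36), (37, 21), (37, 39), (37, 4), (37, 8)} (4 duplicate(s) eliminated).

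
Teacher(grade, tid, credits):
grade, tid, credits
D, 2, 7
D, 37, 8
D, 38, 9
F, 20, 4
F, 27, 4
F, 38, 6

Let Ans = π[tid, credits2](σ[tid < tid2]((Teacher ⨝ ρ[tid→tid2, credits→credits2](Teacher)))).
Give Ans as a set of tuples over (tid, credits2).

{(2, 8), (2, 9), (20, 4), (20, 6), (27, 6), (37, 9)}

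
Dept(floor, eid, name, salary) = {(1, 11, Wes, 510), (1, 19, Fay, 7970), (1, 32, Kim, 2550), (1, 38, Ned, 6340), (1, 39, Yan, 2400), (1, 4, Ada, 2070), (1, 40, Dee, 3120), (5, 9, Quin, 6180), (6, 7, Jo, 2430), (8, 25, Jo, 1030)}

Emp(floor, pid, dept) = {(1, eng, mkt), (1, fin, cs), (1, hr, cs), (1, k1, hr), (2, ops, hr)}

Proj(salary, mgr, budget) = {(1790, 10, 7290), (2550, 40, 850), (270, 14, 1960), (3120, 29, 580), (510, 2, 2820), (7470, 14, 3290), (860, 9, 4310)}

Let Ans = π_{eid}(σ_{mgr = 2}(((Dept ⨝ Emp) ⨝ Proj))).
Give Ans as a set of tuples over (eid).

{11}

Natural join on floor: {(1, 11, Wes, 510, eng, mkt), (1, 11, Wes, 510, fin, cs), (1, 11, Wes, 510, hr, cs), (1, 11, Wes, 510, k1, hr), (1, 19, Fay, 7970, eng, mkt), (1, 19, Fay, 7970, fin, cs), (1, 19, Fay, 7970, hr, cs), (1, 19, Fay, 7970, k1, hr), (1, 32, Kim, 2550, eng, mkt), (1, 32, Kim, 2550, fin, cs), (1, 32, Kim, 2550, hr, cs), (1, 32, Kim, 2550, k1, hr), (1, 38, Ned, 6340, eng, mkt), (1, 38, Ned, 6340, fin, cs), (1, 38, Ned, 6340, hr, cs), (1, 38, Ned, 6340, k1, hr), (1, 39, Yan, 2400, eng, mkt), (1, 39, Yan, 2400, fin, cs), (1, 39, Yan, 2400, hr, cs), (1, 39, Yan, 2400, k1, hr), (1, 4, Ada, 2070, eng, mkt), (1, 4, Ada, 2070, fin, cs), (1, 4, Ada, 2070, hr, cs), (1, 4, Ada, 2070, k1, hr), (1, 40, Dee, 3120, eng, mkt), (1, 40, Dee, 3120, fin, cs), (1, 40, Dee, 3120, hr, cs), (1, 40, Dee, 3120, k1, hr)}
Natural join on salary: {(1, 11, Wes, 510, eng, mkt, 2, 2820), (1, 11, Wes, 510, fin, cs, 2, 2820), (1, 11, Wes, 510, hr, cs, 2, 2820), (1, 11, Wes, 510, k1, hr, 2, 2820), (1, 32, Kim, 2550, eng, mkt, 40, 850), (1, 32, Kim, 2550, fin, cs, 40, 850), (1, 32, Kim, 2550, hr, cs, 40, 850), (1, 32, Kim, 2550, k1, hr, 40, 850), (1, 40, Dee, 3120, eng, mkt, 29, 580), (1, 40, Dee, 3120, fin, cs, 29, 580), (1, 40, Dee, 3120, hr, cs, 29, 580), (1, 40, Dee, 3120, k1, hr, 29, 580)}
σ[mgr = 2]: keep tuples satisfying mgr = 2 → {(1, 11, Wes, 510, eng, mkt, 2, 2820), (1, 11, Wes, 510, fin, cs, 2, 2820), (1, 11, Wes, 510, hr, cs, 2, 2820), (1, 11, Wes, 510, k1, hr, 2, 2820)}
Keep only column(s) eid (3 duplicate(s) eliminated): {11}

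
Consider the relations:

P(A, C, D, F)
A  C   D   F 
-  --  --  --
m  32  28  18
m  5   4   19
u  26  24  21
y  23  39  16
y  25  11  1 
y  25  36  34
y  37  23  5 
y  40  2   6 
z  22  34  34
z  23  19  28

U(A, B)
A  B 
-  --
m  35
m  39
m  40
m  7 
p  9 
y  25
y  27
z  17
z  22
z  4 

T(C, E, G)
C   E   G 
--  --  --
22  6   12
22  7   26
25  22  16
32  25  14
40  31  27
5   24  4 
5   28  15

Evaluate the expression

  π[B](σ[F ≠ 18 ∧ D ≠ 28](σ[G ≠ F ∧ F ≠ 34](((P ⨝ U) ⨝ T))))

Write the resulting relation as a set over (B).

Joining P and U on A yields {(m, 32, 28, 18, 35), (m, 32, 28, 18, 39), (m, 32, 28, 18, 40), (m, 32, 28, 18, 7), (m, 5, 4, 19, 35), (m, 5, 4, 19, 39), (m, 5, 4, 19, 40), (m, 5, 4, 19, 7), (y, 23, 39, 16, 25), (y, 23, 39, 16, 27), (y, 25, 11, 1, 25), (y, 25, 11, 1, 27), (y, 25, 36, 34, 25), (y, 25, 36, 34, 27), (y, 37, 23, 5, 25), (y, 37, 23, 5, 27), (y, 40, 2, 6, 25), (y, 40, 2, 6, 27), (z, 22, 34, 34, 17), (z, 22, 34, 34, 22), (z, 22, 34, 34, 4), (z, 23, 19, 28, 17), (z, 23, 19, 28, 22), (z, 23, 19, 28, 4)}.
Joining (P ⨝ U) and T on C yields {(m, 32, 28, 18, 35, 25, 14), (m, 32, 28, 18, 39, 25, 14), (m, 32, 28, 18, 40, 25, 14), (m, 32, 28, 18, 7, 25, 14), (m, 5, 4, 19, 35, 24, 4), (m, 5, 4, 19, 35, 28, 15), (m, 5, 4, 19, 39, 24, 4), (m, 5, 4, 19, 39, 28, 15), (m, 5, 4, 19, 40, 24, 4), (m, 5, 4, 19, 40, 28, 15), (m, 5, 4, 19, 7, 24, 4), (m, 5, 4, 19, 7, 28, 15), (y, 25, 11, 1, 25, 22, 16), (y, 25, 11, 1, 27, 22, 16), (y, 25, 36, 34, 25, 22, 16), (y, 25, 36, 34, 27, 22, 16), (y, 40, 2, 6, 25, 31, 27), (y, 40, 2, 6, 27, 31, 27), (z, 22, 34, 34, 17, 6, 12), (z, 22, 34, 34, 17, 7, 26), (z, 22, 34, 34, 22, 6, 12), (z, 22, 34, 34, 22, 7, 26), (z, 22, 34, 34, 4, 6, 12), (z, 22, 34, 34, 4, 7, 26)}.
σ[G ≠ F ∧ F ≠ 34]: keep tuples satisfying G ≠ F ∧ F ≠ 34 → {(m, 32, 28, 18, 35, 25, 14), (m, 32, 28, 18, 39, 25, 14), (m, 32, 28, 18, 40, 25, 14), (m, 32, 28, 18, 7, 25, 14), (m, 5, 4, 19, 35, 24, 4), (m, 5, 4, 19, 35, 28, 15), (m, 5, 4, 19, 39, 24, 4), (m, 5, 4, 19, 39, 28, 15), (m, 5, 4, 19, 40, 24, 4), (m, 5, 4, 19, 40, 28, 15), (m, 5, 4, 19, 7, 24, 4), (m, 5, 4, 19, 7, 28, 15), (y, 25, 11, 1, 25, 22, 16), (y, 25, 11, 1, 27, 22, 16), (y, 40, 2, 6, 25, 31, 27), (y, 40, 2, 6, 27, 31, 27)}
σ[F ≠ 18 ∧ D ≠ 28]: keep tuples satisfying F ≠ 18 ∧ D ≠ 28 → {(m, 5, 4, 19, 35, 24, 4), (m, 5, 4, 19, 35, 28, 15), (m, 5, 4, 19, 39, 24, 4), (m, 5, 4, 19, 39, 28, 15), (m, 5, 4, 19, 40, 24, 4), (m, 5, 4, 19, 40, 28, 15), (m, 5, 4, 19, 7, 24, 4), (m, 5, 4, 19, 7, 28, 15), (y, 25, 11, 1, 25, 22, 16), (y, 25, 11, 1, 27, 22, 16), (y, 40, 2, 6, 25, 31, 27), (y, 40, 2, 6, 27, 31, 27)}
π_{B} gives {25, 27, 35, 39, 40, 7} (6 duplicate(s) eliminated).

{25, 27, 35, 39, 40, 7}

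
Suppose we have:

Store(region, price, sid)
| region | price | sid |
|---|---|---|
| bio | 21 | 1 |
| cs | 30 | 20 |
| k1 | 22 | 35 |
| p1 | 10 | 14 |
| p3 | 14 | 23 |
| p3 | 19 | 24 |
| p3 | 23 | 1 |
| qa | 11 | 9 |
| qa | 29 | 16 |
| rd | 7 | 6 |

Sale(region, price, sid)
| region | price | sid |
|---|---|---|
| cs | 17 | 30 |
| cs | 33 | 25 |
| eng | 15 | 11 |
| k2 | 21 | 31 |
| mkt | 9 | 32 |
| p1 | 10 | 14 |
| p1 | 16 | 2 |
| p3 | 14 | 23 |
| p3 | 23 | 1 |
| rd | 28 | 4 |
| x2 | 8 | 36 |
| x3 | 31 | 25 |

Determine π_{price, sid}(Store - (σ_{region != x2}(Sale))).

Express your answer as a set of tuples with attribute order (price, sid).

σ[region != x2]: keep tuples satisfying region != x2 → {(cs, 17, 30), (cs, 33, 25), (eng, 15, 11), (k2, 21, 31), (mkt, 9, 32), (p1, 10, 14), (p1, 16, 2), (p3, 14, 23), (p3, 23, 1), (rd, 28, 4), (x3, 31, 25)}
Set difference of the two operands is {(bio, 21, 1), (cs, 30, 20), (k1, 22, 35), (p3, 19, 24), (qa, 11, 9), (qa, 29, 16), (rd, 7, 6)}.
Keep only column(s) price, sid: {(11, 9), (19, 24), (21, 1), (22, 35), (29, 16), (30, 20), (7, 6)}

{(11, 9), (19, 24), (21, 1), (22, 35), (29, 16), (30, 20), (7, 6)}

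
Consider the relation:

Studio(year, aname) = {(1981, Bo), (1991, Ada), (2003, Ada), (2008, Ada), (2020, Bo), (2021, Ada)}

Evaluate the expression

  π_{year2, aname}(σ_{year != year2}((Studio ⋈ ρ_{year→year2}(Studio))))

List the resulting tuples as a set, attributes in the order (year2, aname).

ρ[year→year2]: schema becomes (year2, aname); tuples unchanged.
Natural join on aname: {(1981, Bo, 1981), (1981, Bo, 2020), (1991, Ada, 1991), (1991, Ada, 2003), (1991, Ada, 2008), (1991, Ada, 2021), (2003, Ada, 1991), (2003, Ada, 2003), (2003, Ada, 2008), (2003, Ada, 2021), (2008, Ada, 1991), (2008, Ada, 2003), (2008, Ada, 2008), (2008, Ada, 2021), (2020, Bo, 1981), (2020, Bo, 2020), (2021, Ada, 1991), (2021, Ada, 2003), (2021, Ada, 2008), (2021, Ada, 2021)}
Apply σ_{year != year2}; surviving tuples: {(1981, Bo, 2020), (1991, Ada, 2003), (1991, Ada, 2008), (1991, Ada, 2021), (2003, Ada, 1991), (2003, Ada, 2008), (2003, Ada, 2021), (2008, Ada, 1991), (2008, Ada, 2003), (2008, Ada, 2021), (2020, Bo, 1981), (2021, Ada, 1991), (2021, Ada, 2003), (2021, Ada, 2008)}
Keep only column(s) year2, aname (8 duplicate(s) eliminated): {(1981, Bo), (1991, Ada), (2003, Ada), (2008, Ada), (2020, Bo), (2021, Ada)}

{(1981, Bo), (1991, Ada), (2003, Ada), (2008, Ada), (2020, Bo), (2021, Ada)}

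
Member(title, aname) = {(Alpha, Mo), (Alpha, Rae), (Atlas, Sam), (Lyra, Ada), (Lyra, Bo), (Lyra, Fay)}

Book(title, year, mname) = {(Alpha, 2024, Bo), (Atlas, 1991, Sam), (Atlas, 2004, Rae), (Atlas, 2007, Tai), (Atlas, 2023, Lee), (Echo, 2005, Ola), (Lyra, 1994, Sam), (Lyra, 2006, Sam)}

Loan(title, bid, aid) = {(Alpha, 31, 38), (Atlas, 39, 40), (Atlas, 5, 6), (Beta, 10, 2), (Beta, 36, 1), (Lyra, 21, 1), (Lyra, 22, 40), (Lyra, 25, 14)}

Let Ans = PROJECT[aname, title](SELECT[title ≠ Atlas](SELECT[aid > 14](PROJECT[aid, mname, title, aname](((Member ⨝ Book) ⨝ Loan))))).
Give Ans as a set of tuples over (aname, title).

Natural join on title: {(Alpha, Mo, 2024, Bo), (Alpha, Rae, 2024, Bo), (Atlas, Sam, 1991, Sam), (Atlas, Sam, 2004, Rae), (Atlas, Sam, 2007, Tai), (Atlas, Sam, 2023, Lee), (Lyra, Ada, 1994, Sam), (Lyra, Ada, 2006, Sam), (Lyra, Bo, 1994, Sam), (Lyra, Bo, 2006, Sam), (Lyra, Fay, 1994, Sam), (Lyra, Fay, 2006, Sam)}
Natural join on title: {(Alpha, Mo, 2024, Bo, 31, 38), (Alpha, Rae, 2024, Bo, 31, 38), (Atlas, Sam, 1991, Sam, 39, 40), (Atlas, Sam, 1991, Sam, 5, 6), (Atlas, Sam, 2004, Rae, 39, 40), (Atlas, Sam, 2004, Rae, 5, 6), (Atlas, Sam, 2007, Tai, 39, 40), (Atlas, Sam, 2007, Tai, 5, 6), (Atlas, Sam, 2023, Lee, 39, 40), (Atlas, Sam, 2023, Lee, 5, 6), (Lyra, Ada, 1994, Sam, 21, 1), (Lyra, Ada, 1994, Sam, 22, 40), (Lyra, Ada, 1994, Sam, 25, 14), (Lyra, Ada, 2006, Sam, 21, 1), (Lyra, Ada, 2006, Sam, 22, 40), (Lyra, Ada, 2006, Sam, 25, 14), (Lyra, Bo, 1994, Sam, 21, 1), (Lyra, Bo, 1994, Sam, 22, 40), (Lyra, Bo, 1994, Sam, 25, 14), (Lyra, Bo, 2006, Sam, 21, 1), (Lyra, Bo, 2006, Sam, 22, 40), (Lyra, Bo, 2006, Sam, 25, 14), (Lyra, Fay, 1994, Sam, 21, 1), (Lyra, Fay, 1994, Sam, 22, 40), (Lyra, Fay, 1994, Sam, 25, 14), (Lyra, Fay, 2006, Sam, 21, 1), (Lyra, Fay, 2006, Sam, 22, 40), (Lyra, Fay, 2006, Sam, 25, 14)}
π[aid, mname, title, aname]: project onto (aid, mname, title, aname) (9 duplicate(s) eliminated) → {(1, Sam, Lyra, Ada), (1, Sam, Lyra, Bo), (1, Sam, Lyra, Fay), (14, Sam, Lyra, Ada), (14, Sam, Lyra, Bo), (14, Sam, Lyra, Fay), (38, Bo, Alpha, Mo), (38, Bo, Alpha, Rae), (40, Lee, Atlas, Sam), (40, Rae, Atlas, Sam), (40, Sam, Atlas, Sam), (40, Sam, Lyra, Ada), (40, Sam, Lyra, Bo), (40, Sam, Lyra, Fay), (40, Tai, Atlas, Sam), (6, Lee, Atlas, Sam), (6, Rae, Atlas, Sam), (6, Sam, Atlas, Sam), (6, Tai, Atlas, Sam)}
Selection aid > 14: {(38, Bo, Alpha, Mo), (38, Bo, Alpha, Rae), (40, Lee, Atlas, Sam), (40, Rae, Atlas, Sam), (40, Sam, Atlas, Sam), (40, Sam, Lyra, Ada), (40, Sam, Lyra, Bo), (40, Sam, Lyra, Fay), (40, Tai, Atlas, Sam)}
Selection title ≠ Atlas: {(38, Bo, Alpha, Mo), (38, Bo, Alpha, Rae), (40, Sam, Lyra, Ada), (40, Sam, Lyra, Bo), (40, Sam, Lyra, Fay)}
π[aname, title]: project onto (aname, title) → {(Ada, Lyra), (Bo, Lyra), (Fay, Lyra), (Mo, Alpha), (Rae, Alpha)}

{(Ada, Lyra), (Bo, Lyra), (Fay, Lyra), (Mo, Alpha), (Rae, Alpha)}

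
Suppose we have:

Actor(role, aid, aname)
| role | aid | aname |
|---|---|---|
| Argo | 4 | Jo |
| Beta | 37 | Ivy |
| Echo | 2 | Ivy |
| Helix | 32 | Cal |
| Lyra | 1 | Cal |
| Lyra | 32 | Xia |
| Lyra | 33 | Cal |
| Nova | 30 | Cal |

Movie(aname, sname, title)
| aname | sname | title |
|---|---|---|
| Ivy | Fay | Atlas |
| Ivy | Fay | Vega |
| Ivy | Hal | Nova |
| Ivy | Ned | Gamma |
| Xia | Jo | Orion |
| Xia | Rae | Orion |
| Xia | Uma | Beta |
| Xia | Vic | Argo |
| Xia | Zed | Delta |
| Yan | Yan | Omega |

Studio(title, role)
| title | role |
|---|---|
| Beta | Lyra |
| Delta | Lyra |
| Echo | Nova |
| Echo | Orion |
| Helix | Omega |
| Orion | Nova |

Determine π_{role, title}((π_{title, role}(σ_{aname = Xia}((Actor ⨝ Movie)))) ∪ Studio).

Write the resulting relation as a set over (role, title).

{(Lyra, Argo), (Lyra, Beta), (Lyra, Delta), (Lyra, Orion), (Nova, Echo), (Nova, Orion), (Omega, Helix), (Orion, Echo)}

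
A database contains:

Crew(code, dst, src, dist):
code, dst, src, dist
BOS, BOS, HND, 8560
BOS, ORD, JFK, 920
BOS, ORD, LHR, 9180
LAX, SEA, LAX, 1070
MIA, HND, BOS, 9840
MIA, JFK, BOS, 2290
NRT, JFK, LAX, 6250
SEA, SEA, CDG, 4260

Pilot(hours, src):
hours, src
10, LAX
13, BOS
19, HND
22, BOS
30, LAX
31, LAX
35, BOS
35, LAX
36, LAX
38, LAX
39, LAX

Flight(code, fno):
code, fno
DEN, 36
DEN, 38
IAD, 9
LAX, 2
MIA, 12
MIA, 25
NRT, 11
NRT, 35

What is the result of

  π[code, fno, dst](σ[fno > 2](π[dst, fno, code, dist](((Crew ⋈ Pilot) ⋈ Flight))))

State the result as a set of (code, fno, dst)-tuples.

{(MIA, 12, HND), (MIA, 12, JFK), (MIA, 25, HND), (MIA, 25, JFK), (NRT, 11, JFK), (NRT, 35, JFK)}

Joining Crew and Pilot on src yields {(BOS, BOS, HND, 8560, 19), (LAX, SEA, LAX, 1070, 10), (LAX, SEA, LAX, 1070, 30), (LAX, SEA, LAX, 1070, 31), (LAX, SEA, LAX, 1070, 35), (LAX, SEA, LAX, 1070, 36), (LAX, SEA, LAX, 1070, 38), (LAX, SEA, LAX, 1070, 39), (MIA, HND, BOS, 9840, 13), (MIA, HND, BOS, 9840, 22), (MIA, HND, BOS, 9840, 35), (MIA, JFK, BOS, 2290, 13), (MIA, JFK, BOS, 2290, 22), (MIA, JFK, BOS, 2290, 35), (NRT, JFK, LAX, 6250, 10), (NRT, JFK, LAX, 6250, 30), (NRT, JFK, LAX, 6250, 31), (NRT, JFK, LAX, 6250, 35), (NRT, JFK, LAX, 6250, 36), (NRT, JFK, LAX, 6250, 38), (NRT, JFK, LAX, 6250, 39)}.
Joining (Crew ⋈ Pilot) and Flight on code yields {(LAX, SEA, LAX, 1070, 10, 2), (LAX, SEA, LAX, 1070, 30, 2), (LAX, SEA, LAX, 1070, 31, 2), (LAX, SEA, LAX, 1070, 35, 2), (LAX, SEA, LAX, 1070, 36, 2), (LAX, SEA, LAX, 1070, 38, 2), (LAX, SEA, LAX, 1070, 39, 2), (MIA, HND, BOS, 9840, 13, 12), (MIA, HND, BOS, 9840, 13, 25), (MIA, HND, BOS, 9840, 22, 12), (MIA, HND, BOS, 9840, 22, 25), (MIA, HND, BOS, 9840, 35, 12), (MIA, HND, BOS, 9840, 35, 25), (MIA, JFK, BOS, 2290, 13, 12), (MIA, JFK, BOS, 2290, 13, 25), (MIA, JFK, BOS, 2290, 22, 12), (MIA, JFK, BOS, 2290, 22, 25), (MIA, JFK, BOS, 2290, 35, 12), (MIA, JFK, BOS, 2290, 35, 25), (NRT, JFK, LAX, 6250, 10, 11), (NRT, JFK, LAX, 6250, 10, 35), (NRT, JFK, LAX, 6250, 30, 11), (NRT, JFK, LAX, 6250, 30, 35), (NRT, JFK, LAX, 6250, 31, 11), (NRT, JFK, LAX, 6250, 31, 35), (NRT, JFK, LAX, 6250, 35, 11), (NRT, JFK, LAX, 6250, 35, 35), (NRT, JFK, LAX, 6250, 36, 11), (NRT, JFK, LAX, 6250, 36, 35), (NRT, JFK, LAX, 6250, 38, 11), (NRT, JFK, LAX, 6250, 38, 35), (NRT, JFK, LAX, 6250, 39, 11), (NRT, JFK, LAX, 6250, 39, 35)}.
Keep only column(s) dst, fno, code, dist (26 duplicate(s) eliminated): {(HND, 12, MIA, 9840), (HND, 25, MIA, 9840), (JFK, 11, NRT, 6250), (JFK, 12, MIA, 2290), (JFK, 25, MIA, 2290), (JFK, 35, NRT, 6250), (SEA, 2, LAX, 1070)}
Filtering on fno > 2 leaves {(HND, 12, MIA, 9840), (HND, 25, MIA, 9840), (JFK, 11, NRT, 6250), (JFK, 12, MIA, 2290), (JFK, 25, MIA, 2290), (JFK, 35, NRT, 6250)}.
Keep only column(s) code, fno, dst: {(MIA, 12, HND), (MIA, 12, JFK), (MIA, 25, HND), (MIA, 25, JFK), (NRT, 11, JFK), (NRT, 35, JFK)}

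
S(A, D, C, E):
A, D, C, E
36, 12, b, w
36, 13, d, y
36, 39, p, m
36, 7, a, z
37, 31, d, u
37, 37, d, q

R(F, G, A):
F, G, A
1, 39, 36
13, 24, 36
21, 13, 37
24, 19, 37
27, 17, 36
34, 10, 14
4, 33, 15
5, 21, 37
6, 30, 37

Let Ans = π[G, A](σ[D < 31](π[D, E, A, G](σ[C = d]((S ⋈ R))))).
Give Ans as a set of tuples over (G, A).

S ⋈ R (natural join on A): {(36, 12, b, w, 1, 39), (36, 12, b, w, 13, 24), (36, 12, b, w, 27, 17), (36, 13, d, y, 1, 39), (36, 13, d, y, 13, 24), (36, 13, d, y, 27, 17), (36, 39, p, m, 1, 39), (36, 39, p, m, 13, 24), (36, 39, p, m, 27, 17), (36, 7, a, z, 1, 39), (36, 7, a, z, 13, 24), (36, 7, a, z, 27, 17), (37, 31, d, u, 21, 13), (37, 31, d, u, 24, 19), (37, 31, d, u, 5, 21), (37, 31, d, u, 6, 30), (37, 37, d, q, 21, 13), (37, 37, d, q, 24, 19), (37, 37, d, q, 5, 21), (37, 37, d, q, 6, 30)}
Apply σ_{C = d}; surviving tuples: {(36, 13, d, y, 1, 39), (36, 13, d, y, 13, 24), (36, 13, d, y, 27, 17), (37, 31, d, u, 21, 13), (37, 31, d, u, 24, 19), (37, 31, d, u, 5, 21), (37, 31, d, u, 6, 30), (37, 37, d, q, 21, 13), (37, 37, d, q, 24, 19), (37, 37, d, q, 5, 21), (37, 37, d, q, 6, 30)}
Keep only column(s) D, E, A, G: {(13, y, 36, 17), (13, y, 36, 24), (13, y, 36, 39), (31, u, 37, 13), (31, u, 37, 19), (31, u, 37, 21), (31, u, 37, 30), (37, q, 37, 13), (37, q, 37, 19), (37, q, 37, 21), (37, q, 37, 30)}
Apply σ_{D < 31}; surviving tuples: {(13, y, 36, 17), (13, y, 36, 24), (13, y, 36, 39)}
Keep only column(s) G, A: {(17, 36), (24, 36), (39, 36)}

{(17, 36), (24, 36), (39, 36)}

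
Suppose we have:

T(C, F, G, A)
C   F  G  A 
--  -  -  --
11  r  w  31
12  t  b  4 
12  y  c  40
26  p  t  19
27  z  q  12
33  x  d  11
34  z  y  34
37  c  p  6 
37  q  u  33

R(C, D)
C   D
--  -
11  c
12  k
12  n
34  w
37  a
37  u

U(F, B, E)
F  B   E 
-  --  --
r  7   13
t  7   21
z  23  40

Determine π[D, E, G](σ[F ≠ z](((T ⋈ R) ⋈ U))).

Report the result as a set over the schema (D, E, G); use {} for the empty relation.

T ⋈ R (natural join on C): {(11, r, w, 31, c), (12, t, b, 4, k), (12, t, b, 4, n), (12, y, c, 40, k), (12, y, c, 40, n), (34, z, y, 34, w), (37, c, p, 6, a), (37, c, p, 6, u), (37, q, u, 33, a), (37, q, u, 33, u)}
(T ⋈ R) ⋈ U (natural join on F): {(11, r, w, 31, c, 7, 13), (12, t, b, 4, k, 7, 21), (12, t, b, 4, n, 7, 21), (34, z, y, 34, w, 23, 40)}
σ[F ≠ z]: keep tuples satisfying F ≠ z → {(11, r, w, 31, c, 7, 13), (12, t, b, 4, k, 7, 21), (12, t, b, 4, n, 7, 21)}
Projecting to D, E, G: {(c, 13, w), (k, 21, b), (n, 21, b)}

{(c, 13, w), (k, 21, b), (n, 21, b)}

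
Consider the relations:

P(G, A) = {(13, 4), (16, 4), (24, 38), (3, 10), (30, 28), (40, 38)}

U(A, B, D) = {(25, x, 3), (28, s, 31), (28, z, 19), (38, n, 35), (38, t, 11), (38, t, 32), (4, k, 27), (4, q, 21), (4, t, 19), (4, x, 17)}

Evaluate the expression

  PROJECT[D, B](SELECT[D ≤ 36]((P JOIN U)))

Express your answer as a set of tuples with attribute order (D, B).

{(11, t), (17, x), (19, t), (19, z), (21, q), (27, k), (31, s), (32, t), (35, n)}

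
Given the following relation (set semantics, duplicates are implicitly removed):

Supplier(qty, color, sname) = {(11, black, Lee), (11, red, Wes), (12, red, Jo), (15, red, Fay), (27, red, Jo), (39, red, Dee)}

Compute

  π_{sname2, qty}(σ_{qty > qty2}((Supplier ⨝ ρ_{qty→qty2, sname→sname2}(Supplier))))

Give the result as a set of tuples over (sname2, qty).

{(Fay, 27), (Fay, 39), (Jo, 15), (Jo, 27), (Jo, 39), (Wes, 12), (Wes, 15), (Wes, 27), (Wes, 39)}

ρ[qty→qty2, sname→sname2]: schema becomes (qty2, color, sname2); tuples unchanged.
Supplier ⋈ ρ_{qty→qty2, sname→sname2}(Supplier) (natural join on color): {(11, black, Lee, 11, Lee), (11, red, Wes, 11, Wes), (11, red, Wes, 12, Jo), (11, red, Wes, 15, Fay), (11, red, Wes, 27, Jo), (11, red, Wes, 39, Dee), (12, red, Jo, 11, Wes), (12, red, Jo, 12, Jo), (12, red, Jo, 15, Fay), (12, red, Jo, 27, Jo), (12, red, Jo, 39, Dee), (15, red, Fay, 11, Wes), (15, red, Fay, 12, Jo), (15, red, Fay, 15, Fay), (15, red, Fay, 27, Jo), (15, red, Fay, 39, Dee), (27, red, Jo, 11, Wes), (27, red, Jo, 12, Jo), (27, red, Jo, 15, Fay), (27, red, Jo, 27, Jo), (27, red, Jo, 39, Dee), (39, red, Dee, 11, Wes), (39, red, Dee, 12, Jo), (39, red, Dee, 15, Fay), (39, red, Dee, 27, Jo), (39, red, Dee, 39, Dee)}
Apply σ_{qty > qty2}; surviving tuples: {(12, red, Jo, 11, Wes), (15, red, Fay, 11, Wes), (15, red, Fay, 12, Jo), (27, red, Jo, 11, Wes), (27, red, Jo, 12, Jo), (27, red, Jo, 15, Fay), (39, red, Dee, 11, Wes), (39, red, Dee, 12, Jo), (39, red, Dee, 15, Fay), (39, red, Dee, 27, Jo)}
Keep only column(s) sname2, qty (1 duplicate(s) eliminated): {(Fay, 27), (Fay, 39), (Jo, 15), (Jo, 27), (Jo, 39), (Wes, 12), (Wes, 15), (Wes, 27), (Wes, 39)}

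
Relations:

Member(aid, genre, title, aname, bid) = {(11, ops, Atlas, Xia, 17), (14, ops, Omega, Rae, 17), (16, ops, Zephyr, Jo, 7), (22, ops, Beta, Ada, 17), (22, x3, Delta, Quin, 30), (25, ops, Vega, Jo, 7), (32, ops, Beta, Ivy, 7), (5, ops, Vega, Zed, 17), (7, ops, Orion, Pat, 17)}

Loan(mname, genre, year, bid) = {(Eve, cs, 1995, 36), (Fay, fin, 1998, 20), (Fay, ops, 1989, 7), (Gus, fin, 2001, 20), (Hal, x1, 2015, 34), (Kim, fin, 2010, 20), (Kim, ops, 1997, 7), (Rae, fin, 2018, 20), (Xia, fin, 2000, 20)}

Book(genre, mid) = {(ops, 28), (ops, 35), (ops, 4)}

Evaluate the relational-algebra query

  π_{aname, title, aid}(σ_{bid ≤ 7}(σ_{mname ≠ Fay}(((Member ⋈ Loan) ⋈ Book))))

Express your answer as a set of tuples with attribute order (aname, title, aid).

Member ⋈ Loan (natural join on genre, bid): {(16, ops, Zephyr, Jo, 7, Fay, 1989), (16, ops, Zephyr, Jo, 7, Kim, 1997), (25, ops, Vega, Jo, 7, Fay, 1989), (25, ops, Vega, Jo, 7, Kim, 1997), (32, ops, Beta, Ivy, 7, Fay, 1989), (32, ops, Beta, Ivy, 7, Kim, 1997)}
(Member ⋈ Loan) ⋈ Book (natural join on genre): {(16, ops, Zephyr, Jo, 7, Fay, 1989, 28), (16, ops, Zephyr, Jo, 7, Fay, 1989, 35), (16, ops, Zephyr, Jo, 7, Fay, 1989, 4), (16, ops, Zephyr, Jo, 7, Kim, 1997, 28), (16, ops, Zephyr, Jo, 7, Kim, 1997, 35), (16, ops, Zephyr, Jo, 7, Kim, 1997, 4), (25, ops, Vega, Jo, 7, Fay, 1989, 28), (25, ops, Vega, Jo, 7, Fay, 1989, 35), (25, ops, Vega, Jo, 7, Fay, 1989, 4), (25, ops, Vega, Jo, 7, Kim, 1997, 28), (25, ops, Vega, Jo, 7, Kim, 1997, 35), (25, ops, Vega, Jo, 7, Kim, 1997, 4), (32, ops, Beta, Ivy, 7, Fay, 1989, 28), (32, ops, Beta, Ivy, 7, Fay, 1989, 35), (32, ops, Beta, Ivy, 7, Fay, 1989, 4), (32, ops, Beta, Ivy, 7, Kim, 1997, 28), (32, ops, Beta, Ivy, 7, Kim, 1997, 35), (32, ops, Beta, Ivy, 7, Kim, 1997, 4)}
Apply σ_{mname ≠ Fay}; surviving tuples: {(16, ops, Zephyr, Jo, 7, Kim, 1997, 28), (16, ops, Zephyr, Jo, 7, Kim, 1997, 35), (16, ops, Zephyr, Jo, 7, Kim, 1997, 4), (25, ops, Vega, Jo, 7, Kim, 1997, 28), (25, ops, Vega, Jo, 7, Kim, 1997, 35), (25, ops, Vega, Jo, 7, Kim, 1997, 4), (32, ops, Beta, Ivy, 7, Kim, 1997, 28), (32, ops, Beta, Ivy, 7, Kim, 1997, 35), (32, ops, Beta, Ivy, 7, Kim, 1997, 4)}
Apply σ_{bid ≤ 7}; surviving tuples: {(16, ops, Zephyr, Jo, 7, Kim, 1997, 28), (16, ops, Zephyr, Jo, 7, Kim, 1997, 35), (16, ops, Zephyr, Jo, 7, Kim, 1997, 4), (25, ops, Vega, Jo, 7, Kim, 1997, 28), (25, ops, Vega, Jo, 7, Kim, 1997, 35), (25, ops, Vega, Jo, 7, Kim, 1997, 4), (32, ops, Beta, Ivy, 7, Kim, 1997, 28), (32, ops, Beta, Ivy, 7, Kim, 1997, 35), (32, ops, Beta, Ivy, 7, Kim, 1997, 4)}
π_{aname, title, aid} gives {(Ivy, Beta, 32), (Jo, Vega, 25), (Jo, Zephyr, 16)} (6 duplicate(s) eliminated).

{(Ivy, Beta, 32), (Jo, Vega, 25), (Jo, Zephyr, 16)}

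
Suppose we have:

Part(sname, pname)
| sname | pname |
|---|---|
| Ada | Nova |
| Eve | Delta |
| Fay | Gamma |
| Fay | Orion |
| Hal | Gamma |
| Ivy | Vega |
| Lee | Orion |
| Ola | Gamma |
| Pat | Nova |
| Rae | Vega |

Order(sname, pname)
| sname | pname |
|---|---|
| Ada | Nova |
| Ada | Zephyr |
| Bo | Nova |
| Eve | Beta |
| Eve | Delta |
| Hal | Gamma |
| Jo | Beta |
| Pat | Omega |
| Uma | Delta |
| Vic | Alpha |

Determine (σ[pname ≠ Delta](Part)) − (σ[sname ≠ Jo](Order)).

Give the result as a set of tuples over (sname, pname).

{(Fay, Gamma), (Fay, Orion), (Ivy, Vega), (Lee, Orion), (Ola, Gamma), (Pat, Nova), (Rae, Vega)}

Selection pname ≠ Delta: {(Ada, Nova), (Fay, Gamma), (Fay, Orion), (Hal, Gamma), (Ivy, Vega), (Lee, Orion), (Ola, Gamma), (Pat, Nova), (Rae, Vega)}
Selection sname ≠ Jo: {(Ada, Nova), (Ada, Zephyr), (Bo, Nova), (Eve, Beta), (Eve, Delta), (Hal, Gamma), (Pat, Omega), (Uma, Delta), (Vic, Alpha)}
Taking the difference: {(Fay, Gamma), (Fay, Orion), (Ivy, Vega), (Lee, Orion), (Ola, Gamma), (Pat, Nova), (Rae, Vega)}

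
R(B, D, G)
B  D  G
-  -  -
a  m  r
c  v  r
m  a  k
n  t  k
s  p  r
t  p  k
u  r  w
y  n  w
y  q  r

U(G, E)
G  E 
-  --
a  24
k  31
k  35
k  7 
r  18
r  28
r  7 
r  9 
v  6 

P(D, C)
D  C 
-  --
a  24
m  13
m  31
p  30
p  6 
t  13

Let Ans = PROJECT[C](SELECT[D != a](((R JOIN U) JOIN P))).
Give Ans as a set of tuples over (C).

Joining R and U on G yields {(a, m, r, 18), (a, m, r, 28), (a, m, r, 7), (a, m, r, 9), (c, v, r, 18), (c, v, r, 28), (c, v, r, 7), (c, v, r, 9), (m, a, k, 31), (m, a, k, 35), (m, a, k, 7), (n, t, k, 31), (n, t, k, 35), (n, t, k, 7), (s, p, r, 18), (s, p, r, 28), (s, p, r, 7), (s, p, r, 9), (t, p, k, 31), (t, p, k, 35), (t, p, k, 7), (y, q, r, 18), (y, q, r, 28), (y, q, r, 7), (y, q, r, 9)}.
Joining (R JOIN U) and P on D yields {(a, m, r, 18, 13), (a, m, r, 18, 31), (a, m, r, 28, 13), (a, m, r, 28, 31), (a, m, r, 7, 13), (a, m, r, 7, 31), (a, m, r, 9, 13), (a, m, r, 9, 31), (m, a, k, 31, 24), (m, a, k, 35, 24), (m, a, k, 7, 24), (n, t, k, 31, 13), (n, t, k, 35, 13), (n, t, k, 7, 13), (s, p, r, 18, 30), (s, p, r, 18, 6), (s, p, r, 28, 30), (s, p, r, 28, 6), (s, p, r, 7, 30), (s, p, r, 7, 6), (s, p, r, 9, 30), (s, p, r, 9, 6), (t, p, k, 31, 30), (t, p, k, 31, 6), (t, p, k, 35, 30), (t, p, k, 35, 6), (t, p, k, 7, 30), (t, p, k, 7, 6)}.
Filtering on D != a leaves {(a, m, r, 18, 13), (a, m, r, 18, 31), (a, m, r, 28, 13), (a, m, r, 28, 31), (a, m, r, 7, 13), (a, m, r, 7, 31), (a, m, r, 9, 13), (a, m, r, 9, 31), (n, t, k, 31, 13), (n, t, k, 35, 13), (n, t, k, 7, 13), (s, p, r, 18, 30), (s, p, r, 18, 6), (s, p, r, 28, 30), (s, p, r, 28, 6), (s, p, r, 7, 30), (s, p, r, 7, 6), (s, p, r, 9, 30), (s, p, r, 9, 6), (t, p, k, 31, 30), (t, p, k, 31, 6), (t, p, k, 35, 30), (t, p, k, 35, 6), (t, p, k, 7, 30), (t, p, k, 7, 6)}.
π[C]: project onto (C) (21 duplicate(s) eliminated) → {13, 30, 31, 6}

{13, 30, 31, 6}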